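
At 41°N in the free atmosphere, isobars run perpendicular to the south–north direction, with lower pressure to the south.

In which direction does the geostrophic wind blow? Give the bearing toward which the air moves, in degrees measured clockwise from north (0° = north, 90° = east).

The pressure-gradient force points toward the south (bearing 180°).
Geostrophic balance: in the Northern Hemisphere the Coriolis force deflects motion to the right, so the geostrophic wind blows 90° to the right of the pressure-gradient force (low pressure on the left).
Rotating 180° by 90° clockwise gives 270° — the wind blows toward the west.

270°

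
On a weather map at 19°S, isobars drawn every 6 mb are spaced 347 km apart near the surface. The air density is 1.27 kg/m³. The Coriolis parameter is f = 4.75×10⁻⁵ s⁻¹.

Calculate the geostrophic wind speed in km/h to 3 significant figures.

103 km/h

Pressure gradient: |∂P/∂n| = 600 Pa / 347000 m = 1.73×10⁻³ Pa/m
Geostrophic balance (pressure-gradient force = Coriolis force):
V_g = (1/(fρ)) |∂P/∂n| = 1.73×10⁻³ / (4.75×10⁻⁵ × 1.27) = 28.7 m/s
Converting: 28.7 m/s × 3.6 = 103 km/h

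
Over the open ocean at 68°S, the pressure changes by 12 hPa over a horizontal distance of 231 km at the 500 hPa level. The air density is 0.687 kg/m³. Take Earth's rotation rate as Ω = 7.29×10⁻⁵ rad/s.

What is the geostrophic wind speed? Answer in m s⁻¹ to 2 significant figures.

56 m s⁻¹

Coriolis parameter at 68°S:
f = 2Ω sin φ = 2 × 7.29×10⁻⁵ × sin 68° = 1.35×10⁻⁴ s⁻¹
Pressure gradient: |∂P/∂n| = 1200 Pa / 231000 m = 5.19×10⁻³ Pa/m
Geostrophic balance (pressure-gradient force = Coriolis force):
V_g = (1/(fρ)) |∂P/∂n| = 5.19×10⁻³ / (1.35×10⁻⁴ × 0.687) = 55.9 m/s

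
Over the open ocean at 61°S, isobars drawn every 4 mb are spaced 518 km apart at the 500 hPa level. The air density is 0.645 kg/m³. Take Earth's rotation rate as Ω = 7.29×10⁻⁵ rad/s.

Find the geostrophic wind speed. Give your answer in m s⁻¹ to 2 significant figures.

Coriolis parameter at 61°S:
f = 2Ω sin φ = 2 × 7.29×10⁻⁵ × sin 61° = 1.28×10⁻⁴ s⁻¹
Pressure gradient: |∂P/∂n| = 400 Pa / 518000 m = 7.72×10⁻⁴ Pa/m
Geostrophic balance (pressure-gradient force = Coriolis force):
V_g = (1/(fρ)) |∂P/∂n| = 7.72×10⁻⁴ / (1.28×10⁻⁴ × 0.645) = 9.39 m/s

9.4 m s⁻¹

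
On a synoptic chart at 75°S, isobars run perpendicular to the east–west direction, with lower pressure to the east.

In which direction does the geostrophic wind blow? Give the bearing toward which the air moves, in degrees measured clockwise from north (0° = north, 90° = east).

000°

The pressure-gradient force points toward the east (bearing 090°).
Geostrophic balance: in the Southern Hemisphere the Coriolis force deflects motion to the left, so the geostrophic wind blows 90° to the left of the pressure-gradient force (low pressure on the right).
Rotating 090° by 90° counterclockwise gives 000° — the wind blows toward the north.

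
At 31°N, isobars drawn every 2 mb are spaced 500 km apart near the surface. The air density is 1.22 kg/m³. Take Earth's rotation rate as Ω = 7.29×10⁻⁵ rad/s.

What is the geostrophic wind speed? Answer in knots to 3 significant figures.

Coriolis parameter at 31°N:
f = 2Ω sin φ = 2 × 7.29×10⁻⁵ × sin 31° = 7.51×10⁻⁵ s⁻¹
Pressure gradient: |∂P/∂n| = 200 Pa / 500000 m = 4.00×10⁻⁴ Pa/m
Geostrophic balance (pressure-gradient force = Coriolis force):
V_g = (1/(fρ)) |∂P/∂n| = 4.00×10⁻⁴ / (7.51×10⁻⁵ × 1.22) = 4.37 m/s
Converting: 4.37 m/s × 1.944 = 8.49 knots

8.49 knots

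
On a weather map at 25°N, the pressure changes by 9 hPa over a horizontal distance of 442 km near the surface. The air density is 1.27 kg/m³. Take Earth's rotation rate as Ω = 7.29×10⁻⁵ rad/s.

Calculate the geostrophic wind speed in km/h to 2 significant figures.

94 km/h

Coriolis parameter at 25°N:
f = 2Ω sin φ = 2 × 7.29×10⁻⁵ × sin 25° = 6.16×10⁻⁵ s⁻¹
Pressure gradient: |∂P/∂n| = 900 Pa / 442000 m = 2.04×10⁻³ Pa/m
Geostrophic balance (pressure-gradient force = Coriolis force):
V_g = (1/(fρ)) |∂P/∂n| = 2.04×10⁻³ / (6.16×10⁻⁵ × 1.27) = 26.0 m/s
Converting: 26.0 m/s × 3.6 = 94 km/h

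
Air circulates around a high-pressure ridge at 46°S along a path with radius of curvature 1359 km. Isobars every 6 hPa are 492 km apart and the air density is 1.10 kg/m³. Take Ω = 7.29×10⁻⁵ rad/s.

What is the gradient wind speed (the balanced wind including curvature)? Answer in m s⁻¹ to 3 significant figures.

11.5 m s⁻¹

Coriolis parameter at 46°S:
f = 2Ω sin φ = 2 × 7.29×10⁻⁵ × sin 46° = 1.05×10⁻⁴ s⁻¹
Pressure gradient: |∂P/∂n| = 600 Pa / 492000 m = 1.22×10⁻³ Pa/m
Geostrophic speed: V_g = |∂P/∂n|/(fρ) = 1.22×10⁻³/(1.05×10⁻⁴ × 1.10) = 10.6 m/s
Around a high, pressure-gradient force acts outward with centrifugal, so Coriolis balances both:
fV = (1/ρ)|∂P/∂n| + V²/R  →  V² − fR·V + fR·V_g = 0
With fR = 1.05×10⁻⁴ × 1359×10³ m = 143 m/s:
V = [fR − √((fR)² − 4 fR V_g)]/2 = [143 − √(143² − 4×143×10.6)]/2 = 11.5 m/s
Supergeostrophic (V > V_g = 10.6 m/s), as expected around a high.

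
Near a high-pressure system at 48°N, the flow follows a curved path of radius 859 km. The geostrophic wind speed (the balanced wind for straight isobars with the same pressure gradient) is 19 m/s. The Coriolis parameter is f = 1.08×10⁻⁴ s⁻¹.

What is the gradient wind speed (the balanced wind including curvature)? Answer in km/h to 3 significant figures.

96.0 km/h

Around a high, pressure-gradient force acts outward with centrifugal, so Coriolis balances both:
fV = (1/ρ)|∂P/∂n| + V²/R  →  V² − fR·V + fR·V_g = 0
With fR = 1.08×10⁻⁴ × 859×10³ m = 92.8 m/s:
V = [fR − √((fR)² − 4 fR V_g)]/2 = [92.8 − √(92.8² − 4×92.8×19)]/2 = 26.7 m/s
Supergeostrophic (V > V_g = 19 m/s), as expected around a high.
Converting: 26.7 m/s × 3.6 = 96.0 km/h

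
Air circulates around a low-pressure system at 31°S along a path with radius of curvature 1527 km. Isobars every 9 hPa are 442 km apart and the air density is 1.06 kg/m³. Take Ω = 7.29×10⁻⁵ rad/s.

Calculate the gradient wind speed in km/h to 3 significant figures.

77.5 km/h

Coriolis parameter at 31°S:
f = 2Ω sin φ = 2 × 7.29×10⁻⁵ × sin 31° = 7.51×10⁻⁵ s⁻¹
Pressure gradient: |∂P/∂n| = 900 Pa / 442000 m = 2.04×10⁻³ Pa/m
Geostrophic speed: V_g = |∂P/∂n|/(fρ) = 2.04×10⁻³/(7.51×10⁻⁵ × 1.06) = 25.6 m/s
Around a low, centrifugal force acts outward with Coriolis, so pressure-gradient force balances both:
(1/ρ)|∂P/∂n| = fV + V²/R  →  V² + fR·V − fR·V_g = 0
With fR = 7.51×10⁻⁵ × 1527×10³ m = 115 m/s:
V = [−fR + √((fR)² + 4 fR V_g)]/2 = [−115 + √(115² + 4×115×25.6)]/2 = 21.5 m/s
Subgeostrophic (V < V_g = 25.6 m/s), as expected around a low.
Converting: 21.5 m/s × 3.6 = 77.5 km/h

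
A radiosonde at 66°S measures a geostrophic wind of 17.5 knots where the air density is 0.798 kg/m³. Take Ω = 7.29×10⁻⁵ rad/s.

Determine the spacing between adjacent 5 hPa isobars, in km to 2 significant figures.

Coriolis parameter at 66°S:
f = 2Ω sin φ = 2 × 7.29×10⁻⁵ × sin 66° = 1.33×10⁻⁴ s⁻¹
Wind speed in SI: 17.5 knots = 9.00 m/s
Geostrophic balance rearranged: |∂P/∂n| = f ρ V_g
|∂P/∂n| = 1.33×10⁻⁴ × 0.798 × 9.00 = 9.57×10⁻⁴ Pa/m
Isobar spacing: Δn = ΔP/|∂P/∂n| = 500 Pa / 9.57×10⁻⁴ Pa/m = 522520 m ≈ 520 km

520 km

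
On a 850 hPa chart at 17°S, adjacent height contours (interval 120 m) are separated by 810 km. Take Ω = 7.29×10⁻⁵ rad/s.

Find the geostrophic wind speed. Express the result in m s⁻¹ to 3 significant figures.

34.1 m s⁻¹

Coriolis parameter at 17°S:
f = 2Ω sin φ = 2 × 7.29×10⁻⁵ × sin 17° = 4.26×10⁻⁵ s⁻¹
Height gradient: |∂Z/∂n| = 120 m / 810000 m = 1.48×10⁻⁴
On a pressure surface, geostrophic balance gives V_g = (g/f)|∂Z/∂n|:
V_g = 9.81 × 1.48×10⁻⁴ / 4.26×10⁻⁵ = 34.1 m/s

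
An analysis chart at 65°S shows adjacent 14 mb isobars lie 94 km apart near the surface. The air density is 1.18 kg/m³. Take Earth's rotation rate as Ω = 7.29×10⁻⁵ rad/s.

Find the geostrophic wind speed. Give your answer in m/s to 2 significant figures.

96 m/s

Coriolis parameter at 65°S:
f = 2Ω sin φ = 2 × 7.29×10⁻⁵ × sin 65° = 1.32×10⁻⁴ s⁻¹
Pressure gradient: |∂P/∂n| = 1400 Pa / 94000 m = 1.49×10⁻² Pa/m
Geostrophic balance (pressure-gradient force = Coriolis force):
V_g = (1/(fρ)) |∂P/∂n| = 1.49×10⁻² / (1.32×10⁻⁴ × 1.18) = 95.5 m/s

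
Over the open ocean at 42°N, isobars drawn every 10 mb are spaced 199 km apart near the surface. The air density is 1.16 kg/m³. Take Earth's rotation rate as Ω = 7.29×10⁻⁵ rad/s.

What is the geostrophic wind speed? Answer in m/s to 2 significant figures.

44 m/s

Coriolis parameter at 42°N:
f = 2Ω sin φ = 2 × 7.29×10⁻⁵ × sin 42° = 9.76×10⁻⁵ s⁻¹
Pressure gradient: |∂P/∂n| = 1000 Pa / 199000 m = 5.03×10⁻³ Pa/m
Geostrophic balance (pressure-gradient force = Coriolis force):
V_g = (1/(fρ)) |∂P/∂n| = 5.03×10⁻³ / (9.76×10⁻⁵ × 1.16) = 44.4 m/s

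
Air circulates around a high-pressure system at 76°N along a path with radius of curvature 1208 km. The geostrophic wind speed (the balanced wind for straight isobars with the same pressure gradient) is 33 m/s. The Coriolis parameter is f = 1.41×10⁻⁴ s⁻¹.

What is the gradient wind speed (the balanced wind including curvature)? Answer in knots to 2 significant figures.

87 knots

Around a high, pressure-gradient force acts outward with centrifugal, so Coriolis balances both:
fV = (1/ρ)|∂P/∂n| + V²/R  →  V² − fR·V + fR·V_g = 0
With fR = 1.41×10⁻⁴ × 1208×10³ m = 170 m/s:
V = [fR − √((fR)² − 4 fR V_g)]/2 = [170 − √(170² − 4×170×33)]/2 = 44.8 m/s
Supergeostrophic (V > V_g = 33 m/s), as expected around a high.
Converting: 44.8 m/s × 1.944 = 87 knots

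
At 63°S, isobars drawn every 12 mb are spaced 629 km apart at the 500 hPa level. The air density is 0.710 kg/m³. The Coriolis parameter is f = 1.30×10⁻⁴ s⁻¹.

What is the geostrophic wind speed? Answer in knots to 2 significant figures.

Pressure gradient: |∂P/∂n| = 1200 Pa / 629000 m = 1.91×10⁻³ Pa/m
Geostrophic balance (pressure-gradient force = Coriolis force):
V_g = (1/(fρ)) |∂P/∂n| = 1.91×10⁻³ / (1.30×10⁻⁴ × 0.710) = 20.7 m/s
Converting: 20.7 m/s × 1.944 = 40 knots

40 knots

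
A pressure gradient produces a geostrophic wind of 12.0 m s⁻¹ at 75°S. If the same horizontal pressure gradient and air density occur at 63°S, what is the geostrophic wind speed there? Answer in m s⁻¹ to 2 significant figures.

With the same pressure gradient and density, V_g ∝ 1/f ∝ 1/sin φ.
V₂ = V₁ · sin φ₁ / sin φ₂ = 12.0 × sin 75° / sin 63°
V₂ = 12.0 × 0.9659/0.8910 = 13 m s⁻¹

13 m s⁻¹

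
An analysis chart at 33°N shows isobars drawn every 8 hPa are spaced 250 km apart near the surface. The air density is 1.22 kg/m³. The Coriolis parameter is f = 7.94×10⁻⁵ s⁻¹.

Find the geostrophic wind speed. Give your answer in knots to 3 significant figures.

Pressure gradient: |∂P/∂n| = 800 Pa / 250000 m = 3.20×10⁻³ Pa/m
Geostrophic balance (pressure-gradient force = Coriolis force):
V_g = (1/(fρ)) |∂P/∂n| = 3.20×10⁻³ / (7.94×10⁻⁵ × 1.22) = 33.0 m/s
Converting: 33.0 m/s × 1.944 = 64.2 knots

64.2 knots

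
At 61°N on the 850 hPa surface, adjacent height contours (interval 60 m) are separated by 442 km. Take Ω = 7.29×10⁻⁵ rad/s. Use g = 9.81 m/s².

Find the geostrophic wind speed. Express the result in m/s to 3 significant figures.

10.4 m/s

Coriolis parameter at 61°N:
f = 2Ω sin φ = 2 × 7.29×10⁻⁵ × sin 61° = 1.28×10⁻⁴ s⁻¹
Height gradient: |∂Z/∂n| = 60 m / 442000 m = 1.36×10⁻⁴
On a pressure surface, geostrophic balance gives V_g = (g/f)|∂Z/∂n|:
V_g = 9.81 × 1.36×10⁻⁴ / 1.28×10⁻⁴ = 10.4 m/s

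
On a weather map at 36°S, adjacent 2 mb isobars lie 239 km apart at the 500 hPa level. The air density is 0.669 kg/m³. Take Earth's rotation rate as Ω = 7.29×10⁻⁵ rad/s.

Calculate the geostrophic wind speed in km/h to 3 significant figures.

Coriolis parameter at 36°S:
f = 2Ω sin φ = 2 × 7.29×10⁻⁵ × sin 36° = 8.57×10⁻⁵ s⁻¹
Pressure gradient: |∂P/∂n| = 200 Pa / 239000 m = 8.37×10⁻⁴ Pa/m
Geostrophic balance (pressure-gradient force = Coriolis force):
V_g = (1/(fρ)) |∂P/∂n| = 8.37×10⁻⁴ / (8.57×10⁻⁵ × 0.669) = 14.6 m/s
Converting: 14.6 m/s × 3.6 = 52.5 km/h

52.5 km/h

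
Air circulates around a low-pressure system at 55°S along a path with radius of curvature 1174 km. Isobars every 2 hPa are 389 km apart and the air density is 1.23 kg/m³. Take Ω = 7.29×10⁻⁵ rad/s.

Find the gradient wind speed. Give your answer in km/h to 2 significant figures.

12 km/h

Coriolis parameter at 55°S:
f = 2Ω sin φ = 2 × 7.29×10⁻⁵ × sin 55° = 1.19×10⁻⁴ s⁻¹
Pressure gradient: |∂P/∂n| = 200 Pa / 389000 m = 5.14×10⁻⁴ Pa/m
Geostrophic speed: V_g = |∂P/∂n|/(fρ) = 5.14×10⁻⁴/(1.19×10⁻⁴ × 1.23) = 3.50 m/s
Around a low, centrifugal force acts outward with Coriolis, so pressure-gradient force balances both:
(1/ρ)|∂P/∂n| = fV + V²/R  →  V² + fR·V − fR·V_g = 0
With fR = 1.19×10⁻⁴ × 1174×10³ m = 140 m/s:
V = [−fR + √((fR)² + 4 fR V_g)]/2 = [−140 + √(140² + 4×140×3.5)]/2 = 3.42 m/s
Subgeostrophic (V < V_g = 3.5 m/s), as expected around a low.
Converting: 3.42 m/s × 3.6 = 12 km/h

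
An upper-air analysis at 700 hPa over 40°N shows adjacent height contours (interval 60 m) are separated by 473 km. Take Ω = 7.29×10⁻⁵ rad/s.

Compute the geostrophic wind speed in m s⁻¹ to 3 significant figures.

Coriolis parameter at 40°N:
f = 2Ω sin φ = 2 × 7.29×10⁻⁵ × sin 40° = 9.37×10⁻⁵ s⁻¹
Height gradient: |∂Z/∂n| = 60 m / 473000 m = 1.27×10⁻⁴
On a pressure surface, geostrophic balance gives V_g = (g/f)|∂Z/∂n|:
V_g = 9.81 × 1.27×10⁻⁴ / 9.37×10⁻⁵ = 13.3 m/s

13.3 m s⁻¹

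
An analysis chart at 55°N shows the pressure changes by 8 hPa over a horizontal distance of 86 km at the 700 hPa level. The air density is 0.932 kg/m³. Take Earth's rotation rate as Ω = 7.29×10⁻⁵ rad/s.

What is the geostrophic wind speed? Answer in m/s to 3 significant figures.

Coriolis parameter at 55°N:
f = 2Ω sin φ = 2 × 7.29×10⁻⁵ × sin 55° = 1.19×10⁻⁴ s⁻¹
Pressure gradient: |∂P/∂n| = 800 Pa / 86000 m = 9.30×10⁻³ Pa/m
Geostrophic balance (pressure-gradient force = Coriolis force):
V_g = (1/(fρ)) |∂P/∂n| = 9.30×10⁻³ / (1.19×10⁻⁴ × 0.932) = 83.6 m/s

83.6 m/s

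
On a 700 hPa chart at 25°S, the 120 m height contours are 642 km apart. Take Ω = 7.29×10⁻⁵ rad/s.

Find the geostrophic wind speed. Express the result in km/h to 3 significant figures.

Coriolis parameter at 25°S:
f = 2Ω sin φ = 2 × 7.29×10⁻⁵ × sin 25° = 6.16×10⁻⁵ s⁻¹
Height gradient: |∂Z/∂n| = 120 m / 642000 m = 1.87×10⁻⁴
On a pressure surface, geostrophic balance gives V_g = (g/f)|∂Z/∂n|:
V_g = 9.81 × 1.87×10⁻⁴ / 6.16×10⁻⁵ = 29.8 m/s
Converting: 29.8 m/s × 3.6 = 107 km/h

107 km/h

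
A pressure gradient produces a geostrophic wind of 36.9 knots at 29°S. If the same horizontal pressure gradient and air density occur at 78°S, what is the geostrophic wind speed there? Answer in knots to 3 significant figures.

18.3 knots

With the same pressure gradient and density, V_g ∝ 1/f ∝ 1/sin φ.
V₂ = V₁ · sin φ₁ / sin φ₂ = 36.9 × sin 29° / sin 78°
V₂ = 36.9 × 0.4848/0.9781 = 18.3 knots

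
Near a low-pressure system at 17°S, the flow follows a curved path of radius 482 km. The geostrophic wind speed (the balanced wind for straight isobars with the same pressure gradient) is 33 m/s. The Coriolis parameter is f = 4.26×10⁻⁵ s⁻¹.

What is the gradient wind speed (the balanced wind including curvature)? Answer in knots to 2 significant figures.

34 knots

Around a low, centrifugal force acts outward with Coriolis, so pressure-gradient force balances both:
(1/ρ)|∂P/∂n| = fV + V²/R  →  V² + fR·V − fR·V_g = 0
With fR = 4.26×10⁻⁵ × 482×10³ m = 20.5 m/s:
V = [−fR + √((fR)² + 4 fR V_g)]/2 = [−20.5 + √(20.5² + 4×20.5×33)]/2 = 17.7 m/s
Subgeostrophic (V < V_g = 33 m/s), as expected around a low.
Converting: 17.7 m/s × 1.944 = 34 knots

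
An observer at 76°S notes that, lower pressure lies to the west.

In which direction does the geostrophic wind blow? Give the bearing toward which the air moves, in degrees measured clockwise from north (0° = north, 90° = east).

180°

The pressure-gradient force points toward the west (bearing 270°).
Geostrophic balance: in the Southern Hemisphere the Coriolis force deflects motion to the left, so the geostrophic wind blows 90° to the left of the pressure-gradient force (low pressure on the right).
Rotating 270° by 90° counterclockwise gives 180° — the wind blows toward the south.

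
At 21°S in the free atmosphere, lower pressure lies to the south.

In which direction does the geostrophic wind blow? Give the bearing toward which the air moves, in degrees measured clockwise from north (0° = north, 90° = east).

The pressure-gradient force points toward the south (bearing 180°).
Geostrophic balance: in the Southern Hemisphere the Coriolis force deflects motion to the left, so the geostrophic wind blows 90° to the left of the pressure-gradient force (low pressure on the right).
Rotating 180° by 90° counterclockwise gives 090° — the wind blows toward the east.

090°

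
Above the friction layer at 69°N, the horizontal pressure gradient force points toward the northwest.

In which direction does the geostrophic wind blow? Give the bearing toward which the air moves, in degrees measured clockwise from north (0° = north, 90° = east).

The pressure-gradient force points toward the northwest (bearing 315°).
Geostrophic balance: in the Northern Hemisphere the Coriolis force deflects motion to the right, so the geostrophic wind blows 90° to the right of the pressure-gradient force (low pressure on the left).
Rotating 315° by 90° clockwise gives 045° — the wind blows toward the northeast.

045°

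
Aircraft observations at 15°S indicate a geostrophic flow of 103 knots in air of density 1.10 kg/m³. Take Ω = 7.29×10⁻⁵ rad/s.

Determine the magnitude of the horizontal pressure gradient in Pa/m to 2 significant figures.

2.2×10⁻³ Pa/m

Coriolis parameter at 15°S:
f = 2Ω sin φ = 2 × 7.29×10⁻⁵ × sin 15° = 3.77×10⁻⁵ s⁻¹
Wind speed in SI: 103 knots = 53.0 m/s
Geostrophic balance rearranged: |∂P/∂n| = f ρ V_g
|∂P/∂n| = 3.77×10⁻⁵ × 1.10 × 53.0 = 2.20×10⁻³ Pa/m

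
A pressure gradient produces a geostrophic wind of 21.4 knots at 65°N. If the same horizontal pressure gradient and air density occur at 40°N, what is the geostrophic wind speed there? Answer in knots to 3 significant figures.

30.2 knots

With the same pressure gradient and density, V_g ∝ 1/f ∝ 1/sin φ.
V₂ = V₁ · sin φ₁ / sin φ₂ = 21.4 × sin 65° / sin 40°
V₂ = 21.4 × 0.9063/0.6428 = 30.2 knots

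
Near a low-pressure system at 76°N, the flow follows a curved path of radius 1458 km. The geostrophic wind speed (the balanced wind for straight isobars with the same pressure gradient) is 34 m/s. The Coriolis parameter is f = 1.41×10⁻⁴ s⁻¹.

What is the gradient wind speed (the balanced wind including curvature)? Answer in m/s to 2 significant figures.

Around a low, centrifugal force acts outward with Coriolis, so pressure-gradient force balances both:
(1/ρ)|∂P/∂n| = fV + V²/R  →  V² + fR·V − fR·V_g = 0
With fR = 1.41×10⁻⁴ × 1458×10³ m = 206 m/s:
V = [−fR + √((fR)² + 4 fR V_g)]/2 = [−206 + √(206² + 4×206×34)]/2 = 29.7 m/s
Subgeostrophic (V < V_g = 34 m/s), as expected around a low.

30 m/s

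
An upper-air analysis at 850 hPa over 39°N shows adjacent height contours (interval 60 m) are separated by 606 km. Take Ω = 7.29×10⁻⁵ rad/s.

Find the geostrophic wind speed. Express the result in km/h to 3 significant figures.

Coriolis parameter at 39°N:
f = 2Ω sin φ = 2 × 7.29×10⁻⁵ × sin 39° = 9.18×10⁻⁵ s⁻¹
Height gradient: |∂Z/∂n| = 60 m / 606000 m = 9.90×10⁻⁵
On a pressure surface, geostrophic balance gives V_g = (g/f)|∂Z/∂n|:
V_g = 9.81 × 9.90×10⁻⁵ / 9.18×10⁻⁵ = 10.6 m/s
Converting: 10.6 m/s × 3.6 = 38.1 km/h

38.1 km/h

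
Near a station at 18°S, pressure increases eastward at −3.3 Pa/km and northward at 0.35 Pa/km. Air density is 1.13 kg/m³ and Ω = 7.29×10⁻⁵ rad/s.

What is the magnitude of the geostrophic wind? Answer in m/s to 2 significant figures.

65 m/s

Coriolis parameter at 18°S:
f = 2Ω sin φ = 2 × 7.29×10⁻⁵ × sin 18° = 4.51×10⁻⁵ s⁻¹
In the Southern Hemisphere f is negative: f = −4.51×10⁻⁵ s⁻¹.
Component geostrophic relations (x east, y north):
u_g = −(1/(fρ)) ∂P/∂y,  v_g = (1/(fρ)) ∂P/∂x
u_g = −(0.35×10⁻³)/(−4.51×10⁻⁵ × 1.13) = 6.87 m/s;  v_g = (−3.3×10⁻³)/(−4.51×10⁻⁵ × 1.13) = 64.8 m/s
|V_g| = √(u_g² + v_g²) = 65.2 m/s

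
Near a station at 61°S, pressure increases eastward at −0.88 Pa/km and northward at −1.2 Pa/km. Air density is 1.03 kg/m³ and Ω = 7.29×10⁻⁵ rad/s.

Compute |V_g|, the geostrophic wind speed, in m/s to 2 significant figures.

Coriolis parameter at 61°S:
f = 2Ω sin φ = 2 × 7.29×10⁻⁵ × sin 61° = 1.28×10⁻⁴ s⁻¹
In the Southern Hemisphere f is negative: f = −1.28×10⁻⁴ s⁻¹.
Component geostrophic relations (x east, y north):
u_g = −(1/(fρ)) ∂P/∂y,  v_g = (1/(fρ)) ∂P/∂x
u_g = −(−1.2×10⁻³)/(−1.28×10⁻⁴ × 1.03) = −9.14 m/s;  v_g = (−0.88×10⁻³)/(−1.28×10⁻⁴ × 1.03) = 6.70 m/s
|V_g| = √(u_g² + v_g²) = 11.3 m/s

11 m/s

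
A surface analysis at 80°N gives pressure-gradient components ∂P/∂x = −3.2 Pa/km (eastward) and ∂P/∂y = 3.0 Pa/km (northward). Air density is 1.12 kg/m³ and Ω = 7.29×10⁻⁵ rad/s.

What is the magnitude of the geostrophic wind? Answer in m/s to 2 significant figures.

27 m/s

Coriolis parameter at 80°N:
f = 2Ω sin φ = 2 × 7.29×10⁻⁵ × sin 80° = 1.44×10⁻⁴ s⁻¹
Component geostrophic relations (x east, y north):
u_g = −(1/(fρ)) ∂P/∂y,  v_g = (1/(fρ)) ∂P/∂x
u_g = −(3.0×10⁻³)/(1.44×10⁻⁴ × 1.12) = −18.7 m/s;  v_g = (−3.2×10⁻³)/(1.44×10⁻⁴ × 1.12) = −19.9 m/s
|V_g| = √(u_g² + v_g²) = 27.3 m/s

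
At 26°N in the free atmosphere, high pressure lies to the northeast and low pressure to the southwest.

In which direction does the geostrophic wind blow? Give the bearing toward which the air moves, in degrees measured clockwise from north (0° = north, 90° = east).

315°

The pressure-gradient force points toward the southwest (bearing 225°).
Geostrophic balance: in the Northern Hemisphere the Coriolis force deflects motion to the right, so the geostrophic wind blows 90° to the right of the pressure-gradient force (low pressure on the left).
Rotating 225° by 90° clockwise gives 315° — the wind blows toward the northwest.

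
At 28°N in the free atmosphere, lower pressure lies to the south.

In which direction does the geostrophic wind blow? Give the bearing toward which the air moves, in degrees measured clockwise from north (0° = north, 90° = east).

The pressure-gradient force points toward the south (bearing 180°).
Geostrophic balance: in the Northern Hemisphere the Coriolis force deflects motion to the right, so the geostrophic wind blows 90° to the right of the pressure-gradient force (low pressure on the left).
Rotating 180° by 90° clockwise gives 270° — the wind blows toward the west.

270°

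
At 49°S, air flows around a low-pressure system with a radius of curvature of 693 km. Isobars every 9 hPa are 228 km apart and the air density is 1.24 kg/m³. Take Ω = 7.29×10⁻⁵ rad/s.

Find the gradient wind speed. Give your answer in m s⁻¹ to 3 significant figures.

Coriolis parameter at 49°S:
f = 2Ω sin φ = 2 × 7.29×10⁻⁵ × sin 49° = 1.10×10⁻⁴ s⁻¹
Pressure gradient: |∂P/∂n| = 900 Pa / 228000 m = 3.95×10⁻³ Pa/m
Geostrophic speed: V_g = |∂P/∂n|/(fρ) = 3.95×10⁻³/(1.10×10⁻⁴ × 1.24) = 28.9 m/s
Around a low, centrifugal force acts outward with Coriolis, so pressure-gradient force balances both:
(1/ρ)|∂P/∂n| = fV + V²/R  →  V² + fR·V − fR·V_g = 0
With fR = 1.10×10⁻⁴ × 693×10³ m = 76.3 m/s:
V = [−fR + √((fR)² + 4 fR V_g)]/2 = [−76.3 + √(76.3² + 4×76.3×28.9)]/2 = 22.4 m/s
Subgeostrophic (V < V_g = 28.9 m/s), as expected around a low.

22.4 m s⁻¹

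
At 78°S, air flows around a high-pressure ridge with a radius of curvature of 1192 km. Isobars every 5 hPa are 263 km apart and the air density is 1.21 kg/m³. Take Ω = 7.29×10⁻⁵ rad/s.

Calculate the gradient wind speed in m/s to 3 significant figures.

11.8 m/s

Coriolis parameter at 78°S:
f = 2Ω sin φ = 2 × 7.29×10⁻⁵ × sin 78° = 1.43×10⁻⁴ s⁻¹
Pressure gradient: |∂P/∂n| = 500 Pa / 263000 m = 1.90×10⁻³ Pa/m
Geostrophic speed: V_g = |∂P/∂n|/(fρ) = 1.90×10⁻³/(1.43×10⁻⁴ × 1.21) = 11.0 m/s
Around a high, pressure-gradient force acts outward with centrifugal, so Coriolis balances both:
fV = (1/ρ)|∂P/∂n| + V²/R  →  V² − fR·V + fR·V_g = 0
With fR = 1.43×10⁻⁴ × 1192×10³ m = 170 m/s:
V = [fR − √((fR)² − 4 fR V_g)]/2 = [170 − √(170² − 4×170×11)]/2 = 11.8 m/s
Supergeostrophic (V > V_g = 11 m/s), as expected around a high.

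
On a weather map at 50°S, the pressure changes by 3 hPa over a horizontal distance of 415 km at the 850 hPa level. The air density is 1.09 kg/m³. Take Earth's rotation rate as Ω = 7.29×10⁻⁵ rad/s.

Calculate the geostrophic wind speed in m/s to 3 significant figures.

5.94 m/s

Coriolis parameter at 50°S:
f = 2Ω sin φ = 2 × 7.29×10⁻⁵ × sin 50° = 1.12×10⁻⁴ s⁻¹
Pressure gradient: |∂P/∂n| = 300 Pa / 415000 m = 7.23×10⁻⁴ Pa/m
Geostrophic balance (pressure-gradient force = Coriolis force):
V_g = (1/(fρ)) |∂P/∂n| = 7.23×10⁻⁴ / (1.12×10⁻⁴ × 1.09) = 5.94 m/s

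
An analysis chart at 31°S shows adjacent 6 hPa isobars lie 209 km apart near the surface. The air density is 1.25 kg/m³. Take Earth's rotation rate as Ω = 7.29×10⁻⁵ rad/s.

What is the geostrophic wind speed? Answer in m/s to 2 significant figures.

31 m/s

Coriolis parameter at 31°S:
f = 2Ω sin φ = 2 × 7.29×10⁻⁵ × sin 31° = 7.51×10⁻⁵ s⁻¹
Pressure gradient: |∂P/∂n| = 600 Pa / 209000 m = 2.87×10⁻³ Pa/m
Geostrophic balance (pressure-gradient force = Coriolis force):
V_g = (1/(fρ)) |∂P/∂n| = 2.87×10⁻³ / (7.51×10⁻⁵ × 1.25) = 30.6 m/s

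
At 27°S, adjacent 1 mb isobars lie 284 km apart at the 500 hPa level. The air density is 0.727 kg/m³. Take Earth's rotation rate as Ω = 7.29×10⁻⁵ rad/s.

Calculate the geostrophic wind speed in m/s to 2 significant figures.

Coriolis parameter at 27°S:
f = 2Ω sin φ = 2 × 7.29×10⁻⁵ × sin 27° = 6.62×10⁻⁵ s⁻¹
Pressure gradient: |∂P/∂n| = 100 Pa / 284000 m = 3.52×10⁻⁴ Pa/m
Geostrophic balance (pressure-gradient force = Coriolis force):
V_g = (1/(fρ)) |∂P/∂n| = 3.52×10⁻⁴ / (6.62×10⁻⁵ × 0.727) = 7.32 m/s

7.3 m/s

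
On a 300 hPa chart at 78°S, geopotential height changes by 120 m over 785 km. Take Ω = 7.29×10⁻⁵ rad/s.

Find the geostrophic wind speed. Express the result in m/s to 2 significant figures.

Coriolis parameter at 78°S:
f = 2Ω sin φ = 2 × 7.29×10⁻⁵ × sin 78° = 1.43×10⁻⁴ s⁻¹
Height gradient: |∂Z/∂n| = 120 m / 785000 m = 1.53×10⁻⁴
On a pressure surface, geostrophic balance gives V_g = (g/f)|∂Z/∂n|:
V_g = 9.81 × 1.53×10⁻⁴ / 1.43×10⁻⁴ = 10.5 m/s

11 m/s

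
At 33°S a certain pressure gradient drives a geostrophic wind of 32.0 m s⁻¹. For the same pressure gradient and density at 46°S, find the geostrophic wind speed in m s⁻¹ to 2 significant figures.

24 m s⁻¹

With the same pressure gradient and density, V_g ∝ 1/f ∝ 1/sin φ.
V₂ = V₁ · sin φ₁ / sin φ₂ = 32.0 × sin 33° / sin 46°
V₂ = 32.0 × 0.5446/0.7193 = 24 m s⁻¹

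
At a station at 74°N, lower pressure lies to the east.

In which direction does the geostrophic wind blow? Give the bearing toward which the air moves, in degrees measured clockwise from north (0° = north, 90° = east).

180°

The pressure-gradient force points toward the east (bearing 090°).
Geostrophic balance: in the Northern Hemisphere the Coriolis force deflects motion to the right, so the geostrophic wind blows 90° to the right of the pressure-gradient force (low pressure on the left).
Rotating 090° by 90° clockwise gives 180° — the wind blows toward the south.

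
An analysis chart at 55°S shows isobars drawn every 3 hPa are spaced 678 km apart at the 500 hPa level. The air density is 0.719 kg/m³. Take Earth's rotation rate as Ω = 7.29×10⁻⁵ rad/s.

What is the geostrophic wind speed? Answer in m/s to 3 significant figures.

5.15 m/s

Coriolis parameter at 55°S:
f = 2Ω sin φ = 2 × 7.29×10⁻⁵ × sin 55° = 1.19×10⁻⁴ s⁻¹
Pressure gradient: |∂P/∂n| = 300 Pa / 678000 m = 4.42×10⁻⁴ Pa/m
Geostrophic balance (pressure-gradient force = Coriolis force):
V_g = (1/(fρ)) |∂P/∂n| = 4.42×10⁻⁴ / (1.19×10⁻⁴ × 0.719) = 5.15 m/s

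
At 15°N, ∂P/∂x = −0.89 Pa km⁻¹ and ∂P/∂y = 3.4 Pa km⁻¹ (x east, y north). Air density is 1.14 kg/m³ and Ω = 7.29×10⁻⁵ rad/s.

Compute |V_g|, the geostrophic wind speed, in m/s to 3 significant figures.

Coriolis parameter at 15°N:
f = 2Ω sin φ = 2 × 7.29×10⁻⁵ × sin 15° = 3.77×10⁻⁵ s⁻¹
Component geostrophic relations (x east, y north):
u_g = −(1/(fρ)) ∂P/∂y,  v_g = (1/(fρ)) ∂P/∂x
u_g = −(3.4×10⁻³)/(3.77×10⁻⁵ × 1.14) = −79.0 m/s;  v_g = (−0.89×10⁻³)/(3.77×10⁻⁵ × 1.14) = −20.7 m/s
|V_g| = √(u_g² + v_g²) = 81.7 m/s

81.7 m/s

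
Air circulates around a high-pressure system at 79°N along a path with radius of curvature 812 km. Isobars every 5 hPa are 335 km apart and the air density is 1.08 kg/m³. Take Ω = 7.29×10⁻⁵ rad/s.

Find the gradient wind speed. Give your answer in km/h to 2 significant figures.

Coriolis parameter at 79°N:
f = 2Ω sin φ = 2 × 7.29×10⁻⁵ × sin 79° = 1.43×10⁻⁴ s⁻¹
Pressure gradient: |∂P/∂n| = 500 Pa / 335000 m = 1.49×10⁻³ Pa/m
Geostrophic speed: V_g = |∂P/∂n|/(fρ) = 1.49×10⁻³/(1.43×10⁻⁴ × 1.08) = 9.66 m/s
Around a high, pressure-gradient force acts outward with centrifugal, so Coriolis balances both:
fV = (1/ρ)|∂P/∂n| + V²/R  →  V² − fR·V + fR·V_g = 0
With fR = 1.43×10⁻⁴ × 812×10³ m = 116 m/s:
V = [fR − √((fR)² − 4 fR V_g)]/2 = [116 − √(116² − 4×116×9.66)]/2 = 10.6 m/s
Supergeostrophic (V > V_g = 9.66 m/s), as expected around a high.
Converting: 10.6 m/s × 3.6 = 38 km/h

38 km/h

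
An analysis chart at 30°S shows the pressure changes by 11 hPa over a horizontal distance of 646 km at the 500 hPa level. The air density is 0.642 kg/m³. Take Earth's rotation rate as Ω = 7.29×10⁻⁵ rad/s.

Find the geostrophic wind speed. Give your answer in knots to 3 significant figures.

70.7 knots

Coriolis parameter at 30°S:
f = 2Ω sin φ = 2 × 7.29×10⁻⁵ × sin 30° = 7.29×10⁻⁵ s⁻¹
Pressure gradient: |∂P/∂n| = 1100 Pa / 646000 m = 1.70×10⁻³ Pa/m
Geostrophic balance (pressure-gradient force = Coriolis force):
V_g = (1/(fρ)) |∂P/∂n| = 1.70×10⁻³ / (7.29×10⁻⁵ × 0.642) = 36.4 m/s
Converting: 36.4 m/s × 1.944 = 70.7 knots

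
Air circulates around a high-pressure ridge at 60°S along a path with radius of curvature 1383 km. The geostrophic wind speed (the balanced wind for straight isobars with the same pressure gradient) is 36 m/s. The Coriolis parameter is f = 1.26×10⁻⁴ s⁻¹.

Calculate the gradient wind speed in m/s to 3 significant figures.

50.8 m/s

Around a high, pressure-gradient force acts outward with centrifugal, so Coriolis balances both:
fV = (1/ρ)|∂P/∂n| + V²/R  →  V² − fR·V + fR·V_g = 0
With fR = 1.26×10⁻⁴ × 1383×10³ m = 174 m/s:
V = [fR − √((fR)² − 4 fR V_g)]/2 = [174 − √(174² − 4×174×36)]/2 = 50.8 m/s
Supergeostrophic (V > V_g = 36 m/s), as expected around a high.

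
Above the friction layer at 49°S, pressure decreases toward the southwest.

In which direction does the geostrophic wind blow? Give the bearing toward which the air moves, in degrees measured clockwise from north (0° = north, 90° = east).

The pressure-gradient force points toward the southwest (bearing 225°).
Geostrophic balance: in the Southern Hemisphere the Coriolis force deflects motion to the left, so the geostrophic wind blows 90° to the left of the pressure-gradient force (low pressure on the right).
Rotating 225° by 90° counterclockwise gives 135° — the wind blows toward the southeast.

135°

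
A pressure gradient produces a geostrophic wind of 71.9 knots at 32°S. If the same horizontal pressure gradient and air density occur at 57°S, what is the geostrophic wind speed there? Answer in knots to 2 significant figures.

With the same pressure gradient and density, V_g ∝ 1/f ∝ 1/sin φ.
V₂ = V₁ · sin φ₁ / sin φ₂ = 71.9 × sin 32° / sin 57°
V₂ = 71.9 × 0.5299/0.8387 = 45 knots

45 knots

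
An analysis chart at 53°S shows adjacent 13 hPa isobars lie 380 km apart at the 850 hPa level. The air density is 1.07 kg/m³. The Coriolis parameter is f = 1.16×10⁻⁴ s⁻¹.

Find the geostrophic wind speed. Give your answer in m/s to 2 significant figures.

28 m/s

Pressure gradient: |∂P/∂n| = 1300 Pa / 380000 m = 3.42×10⁻³ Pa/m
Geostrophic balance (pressure-gradient force = Coriolis force):
V_g = (1/(fρ)) |∂P/∂n| = 3.42×10⁻³ / (1.16×10⁻⁴ × 1.07) = 27.6 m/s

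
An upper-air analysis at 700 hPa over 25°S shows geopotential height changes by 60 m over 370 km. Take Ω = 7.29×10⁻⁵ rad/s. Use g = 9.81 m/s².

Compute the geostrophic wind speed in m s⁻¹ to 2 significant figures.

26 m s⁻¹

Coriolis parameter at 25°S:
f = 2Ω sin φ = 2 × 7.29×10⁻⁵ × sin 25° = 6.16×10⁻⁵ s⁻¹
Height gradient: |∂Z/∂n| = 60 m / 370000 m = 1.62×10⁻⁴
On a pressure surface, geostrophic balance gives V_g = (g/f)|∂Z/∂n|:
V_g = 9.81 × 1.62×10⁻⁴ / 6.16×10⁻⁵ = 25.8 m/s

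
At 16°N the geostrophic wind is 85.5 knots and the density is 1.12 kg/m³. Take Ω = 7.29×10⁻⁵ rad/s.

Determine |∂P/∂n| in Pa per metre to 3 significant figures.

1.98×10⁻³ Pa/m

Coriolis parameter at 16°N:
f = 2Ω sin φ = 2 × 7.29×10⁻⁵ × sin 16° = 4.02×10⁻⁵ s⁻¹
Wind speed in SI: 85.5 knots = 44.0 m/s
Geostrophic balance rearranged: |∂P/∂n| = f ρ V_g
|∂P/∂n| = 4.02×10⁻⁵ × 1.12 × 44.0 = 1.98×10⁻³ Pa/m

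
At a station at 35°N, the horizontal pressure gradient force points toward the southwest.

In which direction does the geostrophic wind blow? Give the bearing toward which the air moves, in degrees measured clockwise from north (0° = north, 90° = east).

The pressure-gradient force points toward the southwest (bearing 225°).
Geostrophic balance: in the Northern Hemisphere the Coriolis force deflects motion to the right, so the geostrophic wind blows 90° to the right of the pressure-gradient force (low pressure on the left).
Rotating 225° by 90° clockwise gives 315° — the wind blows toward the northwest.

315°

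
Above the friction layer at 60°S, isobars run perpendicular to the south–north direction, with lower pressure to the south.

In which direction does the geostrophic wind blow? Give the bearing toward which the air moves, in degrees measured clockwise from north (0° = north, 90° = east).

090°

The pressure-gradient force points toward the south (bearing 180°).
Geostrophic balance: in the Southern Hemisphere the Coriolis force deflects motion to the left, so the geostrophic wind blows 90° to the left of the pressure-gradient force (low pressure on the right).
Rotating 180° by 90° counterclockwise gives 090° — the wind blows toward the east.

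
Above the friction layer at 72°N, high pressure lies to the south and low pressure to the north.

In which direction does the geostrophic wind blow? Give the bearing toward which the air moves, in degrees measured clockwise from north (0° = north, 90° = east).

The pressure-gradient force points toward the north (bearing 000°).
Geostrophic balance: in the Northern Hemisphere the Coriolis force deflects motion to the right, so the geostrophic wind blows 90° to the right of the pressure-gradient force (low pressure on the left).
Rotating 000° by 90° clockwise gives 090° — the wind blows toward the east.

090°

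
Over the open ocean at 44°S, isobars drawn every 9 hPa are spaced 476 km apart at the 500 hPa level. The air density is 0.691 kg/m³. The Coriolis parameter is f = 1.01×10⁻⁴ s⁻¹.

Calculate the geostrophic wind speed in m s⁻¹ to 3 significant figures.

27.1 m s⁻¹

Pressure gradient: |∂P/∂n| = 900 Pa / 476000 m = 1.89×10⁻³ Pa/m
Geostrophic balance (pressure-gradient force = Coriolis force):
V_g = (1/(fρ)) |∂P/∂n| = 1.89×10⁻³ / (1.01×10⁻⁴ × 0.691) = 27.1 m/s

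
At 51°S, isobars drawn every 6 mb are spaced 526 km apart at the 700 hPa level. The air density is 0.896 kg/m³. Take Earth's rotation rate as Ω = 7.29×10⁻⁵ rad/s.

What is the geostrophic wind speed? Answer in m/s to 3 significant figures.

11.2 m/s

Coriolis parameter at 51°S:
f = 2Ω sin φ = 2 × 7.29×10⁻⁵ × sin 51° = 1.13×10⁻⁴ s⁻¹
Pressure gradient: |∂P/∂n| = 600 Pa / 526000 m = 1.14×10⁻³ Pa/m
Geostrophic balance (pressure-gradient force = Coriolis force):
V_g = (1/(fρ)) |∂P/∂n| = 1.14×10⁻³ / (1.13×10⁻⁴ × 0.896) = 11.2 m/s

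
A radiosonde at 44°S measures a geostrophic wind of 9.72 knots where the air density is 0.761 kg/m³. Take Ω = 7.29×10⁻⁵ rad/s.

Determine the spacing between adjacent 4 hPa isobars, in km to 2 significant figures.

1000 km

Coriolis parameter at 44°S:
f = 2Ω sin φ = 2 × 7.29×10⁻⁵ × sin 44° = 1.01×10⁻⁴ s⁻¹
Wind speed in SI: 9.72 knots = 5.00 m/s
Geostrophic balance rearranged: |∂P/∂n| = f ρ V_g
|∂P/∂n| = 1.01×10⁻⁴ × 0.761 × 5.00 = 3.85×10⁻⁴ Pa/m
Isobar spacing: Δn = ΔP/|∂P/∂n| = 400 Pa / 3.85×10⁻⁴ Pa/m = 1037868 m ≈ 1000 km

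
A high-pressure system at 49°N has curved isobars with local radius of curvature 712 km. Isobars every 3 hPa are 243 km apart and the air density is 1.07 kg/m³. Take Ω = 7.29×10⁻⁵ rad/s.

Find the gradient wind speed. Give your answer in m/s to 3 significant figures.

Coriolis parameter at 49°N:
f = 2Ω sin φ = 2 × 7.29×10⁻⁵ × sin 49° = 1.10×10⁻⁴ s⁻¹
Pressure gradient: |∂P/∂n| = 300 Pa / 243000 m = 1.23×10⁻³ Pa/m
Geostrophic speed: V_g = |∂P/∂n|/(fρ) = 1.23×10⁻³/(1.10×10⁻⁴ × 1.07) = 10.5 m/s
Around a high, pressure-gradient force acts outward with centrifugal, so Coriolis balances both:
fV = (1/ρ)|∂P/∂n| + V²/R  →  V² − fR·V + fR·V_g = 0
With fR = 1.10×10⁻⁴ × 712×10³ m = 78.3 m/s:
V = [fR − √((fR)² − 4 fR V_g)]/2 = [78.3 − √(78.3² − 4×78.3×10.5)]/2 = 12.5 m/s
Supergeostrophic (V > V_g = 10.5 m/s), as expected around a high.

12.5 m/s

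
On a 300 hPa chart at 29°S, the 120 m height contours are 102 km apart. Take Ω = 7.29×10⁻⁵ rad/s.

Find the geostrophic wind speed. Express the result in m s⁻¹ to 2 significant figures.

160 m s⁻¹

Coriolis parameter at 29°S:
f = 2Ω sin φ = 2 × 7.29×10⁻⁵ × sin 29° = 7.07×10⁻⁵ s⁻¹
Height gradient: |∂Z/∂n| = 120 m / 102000 m = 1.18×10⁻³
On a pressure surface, geostrophic balance gives V_g = (g/f)|∂Z/∂n|:
V_g = 9.81 × 1.18×10⁻³ / 7.07×10⁻⁵ = 163 m/s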